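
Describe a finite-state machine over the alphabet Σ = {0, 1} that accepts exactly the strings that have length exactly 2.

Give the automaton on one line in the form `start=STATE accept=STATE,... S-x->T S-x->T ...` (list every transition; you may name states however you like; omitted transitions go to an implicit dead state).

start=q0 accept=q2 q0-0->q1 q0-1->q1 q1-0->q2 q1-1->q2 q2-0->q3 q2-1->q3 q3-0->q3 q3-1->q3

We only need to distinguish lengths 0, 1, …, 2, and '>2'. Chain q0 → q1 → q2 → q3 on every symbol, with q3 looping. Accepting states: {q2}.
4 states suffice.
        0   1  
>  q0   q1  q1 
   q1   q2  q2 
 * q2   q3  q3 
   q3   q3  q3 
(> = start, * = accepting)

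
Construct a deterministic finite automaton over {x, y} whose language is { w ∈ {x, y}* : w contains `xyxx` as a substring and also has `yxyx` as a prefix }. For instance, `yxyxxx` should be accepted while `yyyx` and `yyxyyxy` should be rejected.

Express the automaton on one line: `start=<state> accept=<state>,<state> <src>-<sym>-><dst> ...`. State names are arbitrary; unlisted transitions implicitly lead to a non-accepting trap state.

Build one automaton per condition and run them in lockstep. The first has 5 states tracking whether and how much of `xyxx` has been seen; the second has 6 states tracking whether the input so far still matches the prefix `yxyx`. A product state is a pair (one from each), accepting exactly when both do.
14 states suffice.
          x    y  
>  q0     q1   q2 
   q1     q1   q3 
   q2     q4   q5 
   q3     q6   q5 
   q4     q1   q7 
   q5     q1   q5 
   q6     q8   q3 
   q7     q9   q5 
   q8     q8   q8 
   q9    q10  q11 
 * q10   q10  q10 
   q11    q9  q12 
   q12   q13  q12 
   q13   q13  q11 
(> = start, * = accepting)

start=q0 accept=q10 q0-x->q1 q0-y->q2 q1-x->q1 q1-y->q3 q2-x->q4 q2-y->q5 q3-x->q6 q3-y->q5 q4-x->q1 q4-y->q7 q5-x->q1 q5-y->q5 q6-x->q8 q6-y->q3 q7-x->q9 q7-y->q5 q8-x->q8 q8-y->q8 q9-x->q10 q9-y->q11 q10-x->q10 q10-y->q10 q11-x->q9 q11-y->q12 q12-x->q13 q12-y->q12 q13-x->q13 q13-y->q11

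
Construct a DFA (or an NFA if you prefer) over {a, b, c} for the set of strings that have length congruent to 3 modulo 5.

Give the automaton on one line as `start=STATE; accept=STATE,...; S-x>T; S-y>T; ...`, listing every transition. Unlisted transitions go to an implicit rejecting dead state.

Count input length modulo 5: every symbol advances one step around the cycle q0 → q1 → q2 → q3 → q4 → q0. Accept at q3.
        a   b   c  
>  q0   q1  q1  q1 
   q1   q2  q2  q2 
   q2   q3  q3  q3 
 * q3   q4  q4  q4 
   q4   q0  q0  q0 
(> = start, * = accepting)

start=q0; accept=q3; q0-a>q1; q0-b>q1; q0-c>q1; q1-a>q2; q1-b>q2; q1-c>q2; q2-a>q3; q2-b>q3; q2-c>q3; q3-a>q4; q3-b>q4; q3-c>q4; q4-a>q0; q4-b>q0; q4-c>q0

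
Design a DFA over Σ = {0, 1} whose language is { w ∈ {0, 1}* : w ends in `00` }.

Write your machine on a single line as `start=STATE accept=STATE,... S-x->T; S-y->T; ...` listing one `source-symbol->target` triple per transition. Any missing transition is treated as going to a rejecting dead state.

start=s0; accept=s2; s0-0->s1; s0-1->s0; s1-0->s2; s1-1->s0; s2-0->s2; s2-1->s0

Remember how much of `00` the current input suffix matches. State s0 means no match yet; s1 means the last symbol is `0`; s2 means the last 2 symbols are `00`. Only s2 accepts. On a mismatch, fall back to the longest proper suffix that is still a prefix of `00`.
With 3 states:
        0   1  
>  s0   s1  s0 
   s1   s2  s0 
 * s2   s2  s0 
(> = start, * = accepting)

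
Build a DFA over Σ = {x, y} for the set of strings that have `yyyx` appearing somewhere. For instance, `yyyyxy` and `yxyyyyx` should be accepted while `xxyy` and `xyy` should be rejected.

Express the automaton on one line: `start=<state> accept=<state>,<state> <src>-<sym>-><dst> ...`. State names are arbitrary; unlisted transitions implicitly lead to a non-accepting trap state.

States q0..q3 record the length of the longest prefix of `yyyx` that matches the current input suffix. Reaching q4 means `yyyx` has been seen, and we stay there forever. Accept from q4.
A 5-state machine:
        x   y  
>  q0   q0  q1 
   q1   q0  q2 
   q2   q0  q3 
   q3   q4  q3 
 * q4   q4  q4 
(> = start, * = accepting)

start=q0 accept=q4 q0-x->q0 q0-y->q1 q1-x->q0 q1-y->q2 q2-x->q0 q2-y->q3 q3-x->q4 q3-y->q3 q4-x->q4 q4-y->q4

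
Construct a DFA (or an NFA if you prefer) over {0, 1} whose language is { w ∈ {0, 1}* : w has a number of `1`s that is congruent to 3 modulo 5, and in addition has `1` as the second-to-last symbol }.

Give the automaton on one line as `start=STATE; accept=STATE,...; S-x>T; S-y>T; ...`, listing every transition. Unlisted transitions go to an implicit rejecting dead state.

Run two small machines in parallel and take their product. The first has 5 states tracking the count of `1`s modulo 5; the second has 7 states tracking the last 2 symbols read. A product state is a pair (one from each), accepting exactly when both do.
A 23-state machine:
          0    1  
>  q0     q1   q2 
   q1     q3   q4 
   q2     q5   q6 
   q3     q3   q4 
   q4     q5   q6 
   q5     q7   q8 
   q6     q9  q10 
   q7     q7   q8 
   q8     q9  q10 
   q9    q11  q12 
 * q10   q13  q14 
   q11   q11  q12 
   q12   q13  q14 
 * q13   q15  q16 
   q14   q17  q18 
   q15   q15  q16 
   q16   q17  q18 
   q17   q19  q20 
   q18   q21  q22 
   q19   q19  q20 
   q20   q21  q22 
   q21    q3   q4 
   q22    q5   q6 
(> = start, * = accepting)

start=q0; accept=q10,q13; q0-0>q1; q0-1>q2; q1-0>q3; q1-1>q4; q2-0>q5; q2-1>q6; q3-0>q3; q3-1>q4; q4-0>q5; q4-1>q6; q5-0>q7; q5-1>q8; q6-0>q9; q6-1>q10; q7-0>q7; q7-1>q8; q8-0>q9; q8-1>q10; q9-0>q11; q9-1>q12; q10-0>q13; q10-1>q14; q11-0>q11; q11-1>q12; q12-0>q13; q12-1>q14; q13-0>q15; q13-1>q16; q14-0>q17; q14-1>q18; q15-0>q15; q15-1>q16; q16-0>q17; q16-1>q18; q17-0>q19; q17-1>q20; q18-0>q21; q18-1>q22; q19-0>q19; q19-1>q20; q20-0>q21; q20-1>q22; q21-0>q3; q21-1>q4; q22-0>q5; q22-1>q6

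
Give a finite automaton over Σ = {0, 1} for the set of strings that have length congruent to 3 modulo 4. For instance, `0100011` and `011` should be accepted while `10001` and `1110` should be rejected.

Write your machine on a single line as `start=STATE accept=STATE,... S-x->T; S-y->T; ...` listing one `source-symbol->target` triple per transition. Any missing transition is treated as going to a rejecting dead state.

Only the length mod 4 matters, so use a 4-cycle: from any state, every input symbol moves to the next state, wrapping q3 back to q0. Mark q3 accepting.
        0   1  
>  q0   q1  q1 
   q1   q2  q2 
   q2   q3  q3 
 * q3   q0  q0 
(> = start, * = accepting)

start=q0; accept=q3; q0-0->q1; q0-1->q1; q1-0->q2; q1-1->q2; q2-0->q3; q2-1->q3; q3-0->q0; q3-1->q0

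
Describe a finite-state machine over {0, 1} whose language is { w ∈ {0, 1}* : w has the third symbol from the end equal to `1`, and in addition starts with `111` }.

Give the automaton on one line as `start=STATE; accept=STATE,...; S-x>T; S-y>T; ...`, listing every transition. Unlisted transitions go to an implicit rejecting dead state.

start=S0; accept=S4,S5,S6,S7; S0-0>S1; S0-1>S2; S1-0>S1; S1-1>S1; S2-0>S1; S2-1>S3; S3-0>S1; S3-1>S4; S4-0>S5; S4-1>S4; S5-0>S6; S5-1>S7; S6-0>S8; S6-1>S9; S7-0>S10; S7-1>S11; S8-0>S8; S8-1>S9; S9-0>S10; S9-1>S11; S10-0>S6; S10-1>S7; S11-0>S5; S11-1>S4

Handle the two conditions separately and then intersect. One (15 states) tracks the last 3 symbols read; the other (5 states) tracks whether the input so far still matches the prefix `111`. Each combined state is a pair, one component from each; accept when both components accept. Equivalent product states are then merged.
          0    1  
>  S0     S1   S2 
   S1     S1   S1 
   S2     S1   S3 
   S3     S1   S4 
 * S4     S5   S4 
 * S5     S6   S7 
 * S6     S8   S9 
 * S7    S10  S11 
   S8     S8   S9 
   S9    S10  S11 
   S10    S6   S7 
   S11    S5   S4 
(> = start, * = accepting)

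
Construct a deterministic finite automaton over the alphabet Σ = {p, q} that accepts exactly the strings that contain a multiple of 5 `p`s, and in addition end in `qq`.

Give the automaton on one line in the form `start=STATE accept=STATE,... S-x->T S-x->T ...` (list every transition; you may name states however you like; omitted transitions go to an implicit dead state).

Build one automaton per condition and run them in lockstep. One (5 states) tracks the count of `p`s modulo 5; the other (3 states) tracks how much of the suffix `qq` has currently been matched. Each combined state is a pair, one component from each; accept when both components accept. Minimizing collapses redundant product states.
        p   q  
>  S0   S1  S2 
   S1   S3  S1 
   S2   S1  S4 
   S3   S5  S3 
 * S4   S1  S4 
   S5   S6  S5 
   S6   S0  S6 
(> = start, * = accepting)

start=S0 accept=S4 S0-p->S1 S0-q->S2 S1-p->S3 S1-q->S1 S2-p->S1 S2-q->S4 S3-p->S5 S3-q->S3 S4-p->S1 S4-q->S4 S5-p->S6 S5-q->S5 S6-p->S0 S6-q->S6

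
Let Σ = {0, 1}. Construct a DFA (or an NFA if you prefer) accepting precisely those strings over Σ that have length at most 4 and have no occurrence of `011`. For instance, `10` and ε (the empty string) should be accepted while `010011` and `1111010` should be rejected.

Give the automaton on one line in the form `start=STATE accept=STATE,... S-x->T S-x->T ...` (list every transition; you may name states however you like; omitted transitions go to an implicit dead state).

start=A accept=A,B,C,D,E,F,G,H,J A-0->B A-1->C B-0->D B-1->E C-0->D C-1->F D-0->G D-1->H E-0->G E-1->I F-0->G F-1->G G-0->J G-1->J H-0->J H-1->I I-0->I I-1->I J-0->I J-1->I

Handle the two conditions separately and then intersect. The first has 6 states tracking the input length, saturating at 5; the second has 4 states tracking partial matches of the forbidden pattern `011`. A product state is a pair (one from each), accepting exactly when both do. After merging equivalent states the machine shrinks.
With 10 states:
       0  1 
>* A   B  C 
 * B   D  E 
 * C   D  F 
 * D   G  H 
 * E   G  I 
 * F   G  G 
 * G   J  J 
 * H   J  I 
   I   I  I 
 * J   I  I 
(> = start, * = accepting)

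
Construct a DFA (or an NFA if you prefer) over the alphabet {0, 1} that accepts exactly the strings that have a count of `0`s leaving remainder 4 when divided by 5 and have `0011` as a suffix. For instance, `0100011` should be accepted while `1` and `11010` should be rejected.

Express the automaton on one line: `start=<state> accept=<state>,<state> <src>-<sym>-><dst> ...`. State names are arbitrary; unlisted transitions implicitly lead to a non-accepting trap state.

start=s0 accept=s8 s0-0->s1 s0-1->s0 s1-0->s2 s1-1->s1 s2-0->s3 s2-1->s2 s3-0->s4 s3-1->s5 s4-0->s0 s4-1->s6 s5-0->s7 s5-1->s5 s6-0->s0 s6-1->s8 s7-0->s0 s7-1->s7 s8-0->s0 s8-1->s7

Build one automaton per condition and run them in lockstep. One (5 states) tracks the count of `0`s modulo 5; the other (5 states) tracks how much of the suffix `0011` has currently been matched. Each combined state is a pair, one component from each; accept when both components accept. Minimizing collapses redundant product states.
With 9 states:
        0   1  
>  s0   s1  s0 
   s1   s2  s1 
   s2   s3  s2 
   s3   s4  s5 
   s4   s0  s6 
   s5   s7  s5 
   s6   s0  s8 
   s7   s0  s7 
 * s8   s0  s7 
(> = start, * = accepting)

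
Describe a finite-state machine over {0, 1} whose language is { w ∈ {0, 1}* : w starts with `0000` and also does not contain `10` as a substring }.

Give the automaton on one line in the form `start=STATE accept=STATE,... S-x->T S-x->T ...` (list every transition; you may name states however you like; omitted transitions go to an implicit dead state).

start=q0 accept=q6,q7 q0-0->q1 q0-1->q2 q1-0->q3 q1-1->q2 q2-0->q4 q2-1->q2 q3-0->q5 q3-1->q2 q4-0->q4 q4-1->q4 q5-0->q6 q5-1->q2 q6-0->q6 q6-1->q7 q7-0->q8 q7-1->q7 q8-0->q8 q8-1->q8

Run two small machines in parallel and take their product. One (6 states) tracks whether the input so far still matches the prefix `0000`; the other (3 states) tracks partial matches of the forbidden pattern `10`. Each combined state is a pair, one component from each; accept when both components accept.
With 9 states:
        0   1  
>  q0   q1  q2 
   q1   q3  q2 
   q2   q4  q2 
   q3   q5  q2 
   q4   q4  q4 
   q5   q6  q2 
 * q6   q6  q7 
 * q7   q8  q7 
   q8   q8  q8 
(> = start, * = accepting)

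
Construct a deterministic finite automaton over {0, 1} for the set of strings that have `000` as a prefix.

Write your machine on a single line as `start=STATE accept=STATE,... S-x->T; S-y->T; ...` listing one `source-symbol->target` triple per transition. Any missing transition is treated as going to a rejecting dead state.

Walk along `000` while the input agrees: from A take `0` to B, and so on. Any deviation drops to the rejecting sink E. Once D is reached the prefix is confirmed and every continuation is accepted.
       0  1 
>  A   B  E 
   B   C  E 
   C   D  E 
 * D   D  D 
   E   E  E 
(> = start, * = accepting)

start=A; accept=D; A-0->B; A-1->E; B-0->C; B-1->E; C-0->D; C-1->E; D-0->D; D-1->D; E-0->E; E-1->E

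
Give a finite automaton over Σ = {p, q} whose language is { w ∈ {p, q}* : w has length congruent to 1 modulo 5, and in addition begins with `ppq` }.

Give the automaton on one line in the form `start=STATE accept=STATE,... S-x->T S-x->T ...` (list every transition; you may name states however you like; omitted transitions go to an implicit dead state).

start=S0 accept=S7 S0-p->S1 S0-q->S2 S1-p->S3 S1-q->S2 S2-p->S2 S2-q->S2 S3-p->S2 S3-q->S4 S4-p->S5 S4-q->S5 S5-p->S6 S5-q->S6 S6-p->S7 S6-q->S7 S7-p->S8 S7-q->S8 S8-p->S4 S8-q->S4

Build one automaton per condition and run them in lockstep. One (5 states) tracks the input length modulo 5; the other (5 states) tracks whether the input so far still matches the prefix `ppq`. Each combined state is a pair, one component from each; accept when both components accept. Equivalent product states are then merged.
        p   q  
>  S0   S1  S2 
   S1   S3  S2 
   S2   S2  S2 
   S3   S2  S4 
   S4   S5  S5 
   S5   S6  S6 
   S6   S7  S7 
 * S7   S8  S8 
   S8   S4  S4 
(> = start, * = accepting)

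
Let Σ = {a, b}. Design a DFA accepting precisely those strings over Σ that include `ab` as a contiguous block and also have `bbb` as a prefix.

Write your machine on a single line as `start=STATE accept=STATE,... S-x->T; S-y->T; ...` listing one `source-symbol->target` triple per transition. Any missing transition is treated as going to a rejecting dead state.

Build one automaton per condition and run them in lockstep. The first has 3 states tracking whether and how much of `ab` has been seen; the second has 5 states tracking whether the input so far still matches the prefix `bbb`. A product state is a pair (one from each), accepting exactly when both do.
With 8 states:
        a   b  
>  s0   s1  s2 
   s1   s1  s3 
   s2   s1  s4 
   s3   s3  s3 
   s4   s1  s5 
   s5   s6  s5 
   s6   s6  s7 
 * s7   s7  s7 
(> = start, * = accepting)

start=s0; accept=s7; s0-a->s1; s0-b->s2; s1-a->s1; s1-b->s3; s2-a->s1; s2-b->s4; s3-a->s3; s3-b->s3; s4-a->s1; s4-b->s5; s5-a->s6; s5-b->s5; s6-a->s6; s6-b->s7; s7-a->s7; s7-b->s7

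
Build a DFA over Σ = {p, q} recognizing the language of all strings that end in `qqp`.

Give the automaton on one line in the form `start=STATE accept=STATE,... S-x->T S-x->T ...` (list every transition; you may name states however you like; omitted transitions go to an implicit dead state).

start=A accept=D A-p->A A-q->B B-p->A B-q->C C-p->D C-q->C D-p->A D-q->B

Remember how much of `qqp` the current input suffix matches. State A means no match yet; B means the last symbol is `q`; C means the last 2 symbols are `qq`; D means the last 3 symbols are `qqp`. Only D accepts. On a mismatch, fall back to the longest proper suffix that is still a prefix of `qqp`.
       p  q 
>  A   A  B 
   B   A  C 
   C   D  C 
 * D   A  B 
(> = start, * = accepting)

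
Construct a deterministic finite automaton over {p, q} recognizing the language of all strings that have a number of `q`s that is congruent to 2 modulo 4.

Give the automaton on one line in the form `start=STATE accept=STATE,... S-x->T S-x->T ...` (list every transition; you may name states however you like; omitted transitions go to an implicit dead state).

start=A accept=C A-p->A A-q->B B-p->B B-q->C C-p->C C-q->D D-p->D D-q->A

The only thing that matters is how many `q`s have appeared, reduced mod 4. Use one state per residue: A for 0, …, D for 3. Reading `q` moves to the next residue; anything else stays put. C is accepting.
A 4-state machine:
       p  q 
>  A   A  B 
   B   B  C 
 * C   C  D 
   D   D  A 
(> = start, * = accepting)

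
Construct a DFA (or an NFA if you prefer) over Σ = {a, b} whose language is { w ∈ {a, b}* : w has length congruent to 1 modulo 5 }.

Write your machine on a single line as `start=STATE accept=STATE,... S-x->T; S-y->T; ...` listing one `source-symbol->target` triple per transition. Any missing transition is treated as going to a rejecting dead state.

Only the length mod 5 matters, so use a 5-cycle: from any state, every input symbol moves to the next state, wrapping S4 back to S0. Mark S1 accepting.
        a   b  
>  S0   S1  S1 
 * S1   S2  S2 
   S2   S3  S3 
   S3   S4  S4 
   S4   S0  S0 
(> = start, * = accepting)

start=S0; accept=S1; S0-a->S1; S0-b->S1; S1-a->S2; S1-b->S2; S2-a->S3; S2-b->S3; S3-a->S4; S3-b->S4; S4-a->S0; S4-b->S0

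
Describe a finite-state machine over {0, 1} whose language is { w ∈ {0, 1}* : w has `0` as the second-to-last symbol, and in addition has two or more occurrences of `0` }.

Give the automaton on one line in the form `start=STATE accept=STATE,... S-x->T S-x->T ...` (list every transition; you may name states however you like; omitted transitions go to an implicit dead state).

start=S0 accept=S3,S7,S8,S11 S0-0->S1 S0-1->S2 S1-0->S3 S1-1->S4 S2-0->S5 S2-1->S6 S3-0->S7 S3-1->S8 S4-0->S9 S4-1->S10 S5-0->S3 S5-1->S4 S6-0->S5 S6-1->S6 S7-0->S7 S7-1->S11 S8-0->S12 S8-1->S13 S9-0->S7 S9-1->S8 S10-0->S9 S10-1->S10 S11-0->S12 S11-1->S14 S12-0->S7 S12-1->S11 S13-0->S12 S13-1->S13 S14-0->S12 S14-1->S14

Handle the two conditions separately and then intersect. One (7 states) tracks the last 2 symbols read; the other (4 states) tracks the count of `0`s, saturating at 3. Each combined state is a pair, one component from each; accept when both components accept.
15 states suffice.
          0    1  
>  S0     S1   S2 
   S1     S3   S4 
   S2     S5   S6 
 * S3     S7   S8 
   S4     S9  S10 
   S5     S3   S4 
   S6     S5   S6 
 * S7     S7  S11 
 * S8    S12  S13 
   S9     S7   S8 
   S10    S9  S10 
 * S11   S12  S14 
   S12    S7  S11 
   S13   S12  S13 
   S14   S12  S14 
(> = start, * = accepting)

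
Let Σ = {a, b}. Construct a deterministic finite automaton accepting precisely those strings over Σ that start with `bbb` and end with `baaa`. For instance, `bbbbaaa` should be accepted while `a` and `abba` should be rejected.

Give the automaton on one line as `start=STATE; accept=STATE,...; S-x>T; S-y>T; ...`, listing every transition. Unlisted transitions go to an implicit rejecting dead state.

Handle the two conditions separately and then intersect. One (5 states) tracks whether the input so far still matches the prefix `bbb`; the other (5 states) tracks how much of the suffix `baaa` has currently been matched. Each combined state is a pair, one component from each; accept when both components accept.
A 13-state machine:
          a    b  
>  s0     s1   s2 
   s1     s1   s3 
   s2     s4   s5 
   s3     s4   s3 
   s4     s6   s3 
   s5     s4   s7 
   s6     s8   s3 
   s7     s9   s7 
   s8     s1   s3 
   s9    s10   s7 
   s10   s11   s7 
 * s11   s12   s7 
   s12   s12   s7 
(> = start, * = accepting)

start=s0; accept=s11; s0-a>s1; s0-b>s2; s1-a>s1; s1-b>s3; s2-a>s4; s2-b>s5; s3-a>s4; s3-b>s3; s4-a>s6; s4-b>s3; s5-a>s4; s5-b>s7; s6-a>s8; s6-b>s3; s7-a>s9; s7-b>s7; s8-a>s1; s8-b>s3; s9-a>s10; s9-b>s7; s10-a>s11; s10-b>s7; s11-a>s12; s11-b>s7; s12-a>s12; s12-b>s7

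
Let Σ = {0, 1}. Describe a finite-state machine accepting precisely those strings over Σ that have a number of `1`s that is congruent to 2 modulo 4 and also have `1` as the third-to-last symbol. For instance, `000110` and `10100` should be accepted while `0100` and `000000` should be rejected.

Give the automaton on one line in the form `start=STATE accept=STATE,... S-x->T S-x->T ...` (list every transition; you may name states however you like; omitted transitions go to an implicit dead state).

Build one automaton per condition and run them in lockstep. The first has 4 states tracking the count of `1`s modulo 4; the second has 15 states tracking the last 3 symbols read. A product state is a pair (one from each), accepting exactly when both do. Minimizing collapses redundant product states.
          0    1  
>  s0     s0   s1 
   s1     s2   s3 
   s2     s4   s5 
   s3     s6   s7 
   s4     s4   s8 
 * s5     s9   s7 
 * s6    s10   s7 
   s7     s7  s11 
   s8     s9   s7 
   s9    s10   s7 
 * s10   s12   s7 
   s11    s0  s13 
   s12   s12   s7 
   s13    s2  s14 
 * s14    s6   s7 
(> = start, * = accepting)

start=s0 accept=s5,s6,s10,s14 s0-0->s0 s0-1->s1 s1-0->s2 s1-1->s3 s2-0->s4 s2-1->s5 s3-0->s6 s3-1->s7 s4-0->s4 s4-1->s8 s5-0->s9 s5-1->s7 s6-0->s10 s6-1->s7 s7-0->s7 s7-1->s11 s8-0->s9 s8-1->s7 s9-0->s10 s9-1->s7 s10-0->s12 s10-1->s7 s11-0->s0 s11-1->s13 s12-0->s12 s12-1->s7 s13-0->s2 s13-1->s14 s14-0->s6 s14-1->s7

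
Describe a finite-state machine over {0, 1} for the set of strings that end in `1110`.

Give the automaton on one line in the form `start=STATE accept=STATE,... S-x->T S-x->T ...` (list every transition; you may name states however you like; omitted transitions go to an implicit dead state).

start=A accept=E A-0->A A-1->B B-0->A B-1->C C-0->A C-1->D D-0->E D-1->D E-0->A E-1->B

Remember how much of `1110` the current input suffix matches. State A means no match yet; B means the last symbol is `1`; C means the last 2 symbols are `11`; D means the last 3 symbols are `111`; E means the last 4 symbols are `1110`. Only E accepts. On a mismatch, fall back to the longest proper suffix that is still a prefix of `1110`.
A 5-state machine:
       0  1 
>  A   A  B 
   B   A  C 
   C   A  D 
   D   E  D 
 * E   A  B 
(> = start, * = accepting)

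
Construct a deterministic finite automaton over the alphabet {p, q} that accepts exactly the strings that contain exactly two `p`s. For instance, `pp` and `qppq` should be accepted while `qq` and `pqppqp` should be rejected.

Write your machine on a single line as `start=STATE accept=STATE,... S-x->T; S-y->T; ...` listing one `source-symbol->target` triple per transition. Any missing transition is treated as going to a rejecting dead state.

Only the number of `p`s matters, and only up to 3. Make a chain s0 → s1 → s2 → s3 advanced by each `p` (with s3 absorbing); every other symbol self-loops. The accepting set is {s2}.
        p   q  
>  s0   s1  s0 
   s1   s2  s1 
 * s2   s3  s2 
   s3   s3  s3 
(> = start, * = accepting)

start=s0; accept=s2; s0-p->s1; s0-q->s0; s1-p->s2; s1-q->s1; s2-p->s3; s2-q->s2; s3-p->s3; s3-q->s3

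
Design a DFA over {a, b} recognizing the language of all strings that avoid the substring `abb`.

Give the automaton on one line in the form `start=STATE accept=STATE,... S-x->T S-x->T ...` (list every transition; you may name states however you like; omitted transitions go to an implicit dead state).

start=s0 accept=s0,s1,s2 s0-a->s1 s0-b->s0 s1-a->s1 s1-b->s2 s2-a->s1 s2-b->s3 s3-a->s3 s3-b->s3

Track partial matches of the forbidden pattern `abb`. State s3 is a dead state reached once `abb` has occurred; every other state accepts. s0 means no part of `abb` is currently matched.
        a   b  
>* s0   s1  s0 
 * s1   s1  s2 
 * s2   s1  s3 
   s3   s3  s3 
(> = start, * = accepting)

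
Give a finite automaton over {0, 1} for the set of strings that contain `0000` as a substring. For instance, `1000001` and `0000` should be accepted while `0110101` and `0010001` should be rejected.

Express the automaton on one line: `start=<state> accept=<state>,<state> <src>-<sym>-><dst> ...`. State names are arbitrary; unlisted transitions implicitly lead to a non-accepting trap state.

start=A accept=E A-0->B A-1->A B-0->C B-1->A C-0->D C-1->A D-0->E D-1->A E-0->E E-1->E

States A..D record the length of the longest prefix of `0000` that matches the current input suffix. Reaching E means `0000` has been seen, and we stay there forever. Accept from E.
       0  1 
>  A   B  A 
   B   C  A 
   C   D  A 
   D   E  A 
 * E   E  E 
(> = start, * = accepting)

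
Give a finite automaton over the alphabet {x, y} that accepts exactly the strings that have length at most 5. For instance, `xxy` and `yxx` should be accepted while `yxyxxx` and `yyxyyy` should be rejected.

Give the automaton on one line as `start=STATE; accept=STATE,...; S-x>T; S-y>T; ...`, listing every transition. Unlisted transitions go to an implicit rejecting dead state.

start=S0; accept=S0,S1,S2,S3,S4,S5; S0-x>S1; S0-y>S1; S1-x>S2; S1-y>S2; S2-x>S3; S2-y>S3; S3-x>S4; S3-y>S4; S4-x>S5; S4-y>S5; S5-x>S6; S5-y>S6; S6-x>S6; S6-y>S6

We only need to distinguish lengths 0, 1, …, 5, and '>5'. Chain S0 → S1 → S2 → S3 → S4 → S5 → S6 on every symbol, with S6 looping. Accepting states: {S0, S1, S2, S3, S4, S5}.
A 7-state machine:
        x   y  
>* S0   S1  S1 
 * S1   S2  S2 
 * S2   S3  S3 
 * S3   S4  S4 
 * S4   S5  S5 
 * S5   S6  S6 
   S6   S6  S6 
(> = start, * = accepting)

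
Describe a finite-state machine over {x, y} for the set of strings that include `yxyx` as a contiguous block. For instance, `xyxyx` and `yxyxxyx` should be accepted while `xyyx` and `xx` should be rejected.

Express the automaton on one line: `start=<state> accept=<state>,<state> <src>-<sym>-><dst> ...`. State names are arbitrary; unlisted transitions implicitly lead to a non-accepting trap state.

start=q0 accept=q4 q0-x->q0 q0-y->q1 q1-x->q2 q1-y->q1 q2-x->q0 q2-y->q3 q3-x->q4 q3-y->q1 q4-x->q4 q4-y->q4

Track how much of `yxyx` has been matched so far: state q0 is no progress, q4 is the absorbing accept state reached once `yxyx` has occurred. Intermediate states record partial matches; on a mismatch, fall back to the longest reusable overlap.
        x   y  
>  q0   q0  q1 
   q1   q2  q1 
   q2   q0  q3 
   q3   q4  q1 
 * q4   q4  q4 
(> = start, * = accepting)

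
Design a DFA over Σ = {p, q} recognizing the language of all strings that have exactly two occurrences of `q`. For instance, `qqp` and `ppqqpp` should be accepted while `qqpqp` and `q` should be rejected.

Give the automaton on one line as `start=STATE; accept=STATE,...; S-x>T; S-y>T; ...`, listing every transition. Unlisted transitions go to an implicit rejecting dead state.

start=S0; accept=S2; S0-p>S0; S0-q>S1; S1-p>S1; S1-q>S2; S2-p>S2; S2-q>S3; S3-p>S3; S3-q>S3

Count `q`s, saturating at 3: states S0 through S2 mean 0 through 2 `q`s seen; S3 means more than 2. Each `q` increments (capped at S3); other symbols loop. Accept from {S2}.
4 states suffice.
        p   q  
>  S0   S0  S1 
   S1   S1  S2 
 * S2   S2  S3 
   S3   S3  S3 
(> = start, * = accepting)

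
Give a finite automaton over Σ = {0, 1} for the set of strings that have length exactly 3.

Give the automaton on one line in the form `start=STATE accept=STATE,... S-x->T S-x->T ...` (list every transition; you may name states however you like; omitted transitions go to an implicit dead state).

start=q0 accept=q3 q0-0->q1 q0-1->q1 q1-0->q2 q1-1->q2 q2-0->q3 q2-1->q3 q3-0->q4 q3-1->q4 q4-0->q4 q4-1->q4

We only need to distinguish lengths 0, 1, …, 3, and '>3'. Chain q0 → q1 → q2 → q3 → q4 on every symbol, with q4 looping. Accepting states: {q3}.
        0   1  
>  q0   q1  q1 
   q1   q2  q2 
   q2   q3  q3 
 * q3   q4  q4 
   q4   q4  q4 
(> = start, * = accepting)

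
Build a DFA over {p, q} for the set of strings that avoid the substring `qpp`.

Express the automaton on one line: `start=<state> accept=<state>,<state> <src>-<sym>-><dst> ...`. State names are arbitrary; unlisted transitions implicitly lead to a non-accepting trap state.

start=s0 accept=s0,s1,s2 s0-p->s0 s0-q->s1 s1-p->s2 s1-q->s1 s2-p->s3 s2-q->s1 s3-p->s3 s3-q->s3

Track partial matches of the forbidden pattern `qpp`. State s3 is a dead state reached once `qpp` has occurred; every other state accepts. s0 means no part of `qpp` is currently matched.
With 4 states:
        p   q  
>* s0   s0  s1 
 * s1   s2  s1 
 * s2   s3  s1 
   s3   s3  s3 
(> = start, * = accepting)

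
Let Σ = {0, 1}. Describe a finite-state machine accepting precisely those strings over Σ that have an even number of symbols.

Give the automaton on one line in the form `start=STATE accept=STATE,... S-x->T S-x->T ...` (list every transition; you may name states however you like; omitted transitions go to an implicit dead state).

start=q0 accept=q0 q0-0->q1 q0-1->q1 q1-0->q0 q1-1->q0

Only the length mod 2 matters, so use a 2-cycle: from any state, every input symbol moves to the next state, wrapping q1 back to q0. Mark q0 accepting.
With 2 states:
        0   1  
>* q0   q1  q1 
   q1   q0  q0 
(> = start, * = accepting)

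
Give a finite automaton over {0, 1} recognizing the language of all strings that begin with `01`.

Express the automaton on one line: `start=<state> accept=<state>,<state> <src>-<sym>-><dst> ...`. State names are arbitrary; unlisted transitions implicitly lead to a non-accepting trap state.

Walk along `01` while the input agrees: from A take `0` to B, and so on. Any deviation drops to the rejecting sink D. Once C is reached the prefix is confirmed and every continuation is accepted.
       0  1 
>  A   B  D 
   B   D  C 
 * C   C  C 
   D   D  D 
(> = start, * = accepting)

start=A accept=C A-0->B A-1->D B-0->D B-1->C C-0->C C-1->C D-0->D D-1->D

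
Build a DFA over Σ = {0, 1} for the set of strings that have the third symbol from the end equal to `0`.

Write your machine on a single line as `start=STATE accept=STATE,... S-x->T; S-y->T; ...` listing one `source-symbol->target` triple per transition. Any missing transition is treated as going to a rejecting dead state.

start=q0; accept=q7,q8,q9,q10; q0-0->q1; q0-1->q2; q1-0->q3; q1-1->q4; q2-0->q5; q2-1->q6; q3-0->q7; q3-1->q8; q4-0->q9; q4-1->q10; q5-0->q11; q5-1->q12; q6-0->q13; q6-1->q14; q7-0->q7; q7-1->q8; q8-0->q9; q8-1->q10; q9-0->q11; q9-1->q12; q10-0->q13; q10-1->q14; q11-0->q7; q11-1->q8; q12-0->q9; q12-1->q10; q13-0->q11; q13-1->q12; q14-0->q13; q14-1->q14

Because acceptance depends on a position counted from the end, the machine has to buffer the most recent 3 symbols. Make each state the string of the last up-to-3 symbols read; on input `x` shift the window left and append `x`. Accept when the buffered window has length 3 and begins with `0`.
          0    1  
>  q0     q1   q2 
   q1     q3   q4 
   q2     q5   q6 
   q3     q7   q8 
   q4     q9  q10 
   q5    q11  q12 
   q6    q13  q14 
 * q7     q7   q8 
 * q8     q9  q10 
 * q9    q11  q12 
 * q10   q13  q14 
   q11    q7   q8 
   q12    q9  q10 
   q13   q11  q12 
   q14   q13  q14 
(> = start, * = accepting)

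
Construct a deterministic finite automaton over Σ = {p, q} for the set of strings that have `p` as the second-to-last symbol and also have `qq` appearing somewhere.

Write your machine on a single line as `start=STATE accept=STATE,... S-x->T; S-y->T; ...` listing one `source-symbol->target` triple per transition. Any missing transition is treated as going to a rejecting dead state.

Run two small machines in parallel and take their product. One (7 states) tracks the last 2 symbols read; the other (3 states) tracks whether and how much of `qq` has been seen. Each combined state is a pair, one component from each; accept when both components accept. Equivalent product states are then merged.
A 6-state machine:
        p   q  
>  S0   S0  S1 
   S1   S0  S2 
   S2   S3  S2 
   S3   S4  S5 
 * S4   S4  S5 
 * S5   S3  S2 
(> = start, * = accepting)

start=S0; accept=S4,S5; S0-p->S0; S0-q->S1; S1-p->S0; S1-q->S2; S2-p->S3; S2-q->S2; S3-p->S4; S3-q->S5; S4-p->S4; S4-q->S5; S5-p->S3; S5-q->S2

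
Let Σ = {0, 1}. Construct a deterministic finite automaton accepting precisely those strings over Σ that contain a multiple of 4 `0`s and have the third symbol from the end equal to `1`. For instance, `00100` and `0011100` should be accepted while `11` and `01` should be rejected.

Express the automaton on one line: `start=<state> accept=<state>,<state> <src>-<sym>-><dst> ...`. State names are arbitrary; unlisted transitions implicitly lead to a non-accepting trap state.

Handle the two conditions separately and then intersect. One (4 states) tracks the count of `0`s modulo 4; the other (15 states) tracks the last 3 symbols read. Each combined state is a pair, one component from each; accept when both components accept. Equivalent product states are then merged.
          0    1  
>  s0     s1   s2 
   s1     s3   s1 
   s2     s1   s4 
   s3     s5   s6 
   s4     s1   s7 
   s5     s0   s8 
   s6     s9   s6 
 * s7     s1   s7 
   s8    s10  s11 
   s9    s12   s8 
   s10    s1  s13 
   s11   s14  s11 
 * s12    s1   s2 
 * s13    s1   s4 
 * s14    s1  s13 
(> = start, * = accepting)

start=s0 accept=s7,s12,s13,s14 s0-0->s1 s0-1->s2 s1-0->s3 s1-1->s1 s2-0->s1 s2-1->s4 s3-0->s5 s3-1->s6 s4-0->s1 s4-1->s7 s5-0->s0 s5-1->s8 s6-0->s9 s6-1->s6 s7-0->s1 s7-1->s7 s8-0->s10 s8-1->s11 s9-0->s12 s9-1->s8 s10-0->s1 s10-1->s13 s11-0->s14 s11-1->s11 s12-0->s1 s12-1->s2 s13-0->s1 s13-1->s4 s14-0->s1 s14-1->s13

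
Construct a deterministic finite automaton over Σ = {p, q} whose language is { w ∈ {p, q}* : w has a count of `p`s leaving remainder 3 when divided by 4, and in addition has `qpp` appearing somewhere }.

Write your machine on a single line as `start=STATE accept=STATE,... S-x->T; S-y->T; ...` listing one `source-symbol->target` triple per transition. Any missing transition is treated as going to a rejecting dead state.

start=s0; accept=s12; s0-p->s1; s0-q->s2; s1-p->s3; s1-q->s4; s2-p->s5; s2-q->s2; s3-p->s6; s3-q->s7; s4-p->s8; s4-q->s4; s5-p->s9; s5-q->s4; s6-p->s0; s6-q->s10; s7-p->s11; s7-q->s7; s8-p->s12; s8-q->s7; s9-p->s12; s9-q->s9; s10-p->s13; s10-q->s10; s11-p->s14; s11-q->s10; s12-p->s14; s12-q->s12; s13-p->s15; s13-q->s2; s14-p->s15; s14-q->s14; s15-p->s9; s15-q->s15

Handle the two conditions separately and then intersect. One (4 states) tracks the count of `p`s modulo 4; the other (4 states) tracks whether and how much of `qpp` has been seen. Each combined state is a pair, one component from each; accept when both components accept.
          p    q  
>  s0     s1   s2 
   s1     s3   s4 
   s2     s5   s2 
   s3     s6   s7 
   s4     s8   s4 
   s5     s9   s4 
   s6     s0  s10 
   s7    s11   s7 
   s8    s12   s7 
   s9    s12   s9 
   s10   s13  s10 
   s11   s14  s10 
 * s12   s14  s12 
   s13   s15   s2 
   s14   s15  s14 
   s15    s9  s15 
(> = start, * = accepting)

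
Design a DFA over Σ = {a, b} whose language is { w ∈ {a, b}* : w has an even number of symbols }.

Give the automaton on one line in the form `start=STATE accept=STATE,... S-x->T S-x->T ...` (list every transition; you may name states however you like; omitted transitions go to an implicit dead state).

Count input length modulo 2: every symbol advances one step around the cycle q0 → q1 → q0. Accept at q0.
A 2-state machine:
        a   b  
>* q0   q1  q1 
   q1   q0  q0 
(> = start, * = accepting)

start=q0 accept=q0 q0-a->q1 q0-b->q1 q1-a->q0 q1-b->q0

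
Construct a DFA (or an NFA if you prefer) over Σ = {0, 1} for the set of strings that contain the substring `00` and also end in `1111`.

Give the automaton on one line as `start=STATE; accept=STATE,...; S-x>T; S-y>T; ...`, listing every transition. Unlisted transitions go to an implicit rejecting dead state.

start=S0; accept=S10; S0-0>S1; S0-1>S2; S1-0>S3; S1-1>S2; S2-0>S1; S2-1>S4; S3-0>S3; S3-1>S5; S4-0>S1; S4-1>S6; S5-0>S3; S5-1>S7; S6-0>S1; S6-1>S8; S7-0>S3; S7-1>S9; S8-0>S1; S8-1>S8; S9-0>S3; S9-1>S10; S10-0>S3; S10-1>S10

Run two small machines in parallel and take their product. The first has 3 states tracking whether and how much of `00` has been seen; the second has 5 states tracking how much of the suffix `1111` has currently been matched. A product state is a pair (one from each), accepting exactly when both do.
With 11 states:
          0    1  
>  S0     S1   S2 
   S1     S3   S2 
   S2     S1   S4 
   S3     S3   S5 
   S4     S1   S6 
   S5     S3   S7 
   S6     S1   S8 
   S7     S3   S9 
   S8     S1   S8 
   S9     S3  S10 
 * S10    S3  S10 
(> = start, * = accepting)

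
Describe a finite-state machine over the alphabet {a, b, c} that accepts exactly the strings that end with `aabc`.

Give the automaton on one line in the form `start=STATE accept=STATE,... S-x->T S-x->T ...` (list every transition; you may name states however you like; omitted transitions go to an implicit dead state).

start=q0 accept=q4 q0-a->q1 q0-b->q0 q0-c->q0 q1-a->q2 q1-b->q0 q1-c->q0 q2-a->q2 q2-b->q3 q2-c->q0 q3-a->q1 q3-b->q0 q3-c->q4 q4-a->q1 q4-b->q0 q4-c->q0

Let each state record the length of the longest suffix of the input read so far that is also a prefix of `aabc`. q1 means the last symbol is `a`; q2 means the last 2 symbols are `aa`; q3 means the last 3 symbols are `aab`; q4 means the last 4 symbols are `aabc`. Accept only at q4, where the string currently ends in `aabc`.
A 5-state machine:
        a   b   c  
>  q0   q1  q0  q0 
   q1   q2  q0  q0 
   q2   q2  q3  q0 
   q3   q1  q0  q4 
 * q4   q1  q0  q0 
(> = start, * = accepting)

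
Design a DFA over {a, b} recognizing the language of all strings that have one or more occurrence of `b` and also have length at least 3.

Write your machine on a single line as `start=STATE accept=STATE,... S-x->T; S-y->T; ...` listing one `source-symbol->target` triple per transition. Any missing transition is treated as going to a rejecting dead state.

start=q0; accept=q5; q0-a->q1; q0-b->q2; q1-a->q3; q1-b->q4; q2-a->q4; q2-b->q4; q3-a->q3; q3-b->q5; q4-a->q5; q4-b->q5; q5-a->q5; q5-b->q5

Run two small machines in parallel and take their product. One (3 states) tracks the count of `b`s, saturating at 2; the other (5 states) tracks the input length, saturating at 4. Each combined state is a pair, one component from each; accept when both components accept. Minimizing collapses redundant product states.
With 6 states:
        a   b  
>  q0   q1  q2 
   q1   q3  q4 
   q2   q4  q4 
   q3   q3  q5 
   q4   q5  q5 
 * q5   q5  q5 
(> = start, * = accepting)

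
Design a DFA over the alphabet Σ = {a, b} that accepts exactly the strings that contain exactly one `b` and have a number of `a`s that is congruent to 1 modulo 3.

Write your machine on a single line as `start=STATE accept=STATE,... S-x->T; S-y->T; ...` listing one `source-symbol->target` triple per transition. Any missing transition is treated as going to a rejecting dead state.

Build one automaton per condition and run them in lockstep. One (3 states) tracks the count of `b`s, saturating at 2; the other (3 states) tracks the count of `a`s modulo 3. Each combined state is a pair, one component from each; accept when both components accept. Minimizing collapses redundant product states.
With 7 states:
        a   b  
>  S0   S1  S2 
   S1   S3  S4 
   S2   S4  S5 
   S3   S0  S6 
 * S4   S6  S5 
   S5   S5  S5 
   S6   S2  S5 
(> = start, * = accepting)

start=S0; accept=S4; S0-a->S1; S0-b->S2; S1-a->S3; S1-b->S4; S2-a->S4; S2-b->S5; S3-a->S0; S3-b->S6; S4-a->S6; S4-b->S5; S5-a->S5; S5-b->S5; S6-a->S2; S6-b->S5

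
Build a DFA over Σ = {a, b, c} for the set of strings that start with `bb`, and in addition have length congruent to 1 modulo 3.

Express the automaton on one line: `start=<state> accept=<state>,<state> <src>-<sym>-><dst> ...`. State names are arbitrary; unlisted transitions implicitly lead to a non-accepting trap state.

Build one automaton per condition and run them in lockstep. The first has 4 states tracking whether the input so far still matches the prefix `bb`; the second has 3 states tracking the input length modulo 3. A product state is a pair (one from each), accepting exactly when both do. Equivalent product states are then merged.
A 6-state machine:
        a   b   c  
>  q0   q1  q2  q1 
   q1   q1  q1  q1 
   q2   q1  q3  q1 
   q3   q4  q4  q4 
   q4   q5  q5  q5 
 * q5   q3  q3  q3 
(> = start, * = accepting)

start=q0 accept=q5 q0-a->q1 q0-b->q2 q0-c->q1 q1-a->q1 q1-b->q1 q1-c->q1 q2-a->q1 q2-b->q3 q2-c->q1 q3-a->q4 q3-b->q4 q3-c->q4 q4-a->q5 q4-b->q5 q4-c->q5 q5-a->q3 q5-b->q3 q5-c->q3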